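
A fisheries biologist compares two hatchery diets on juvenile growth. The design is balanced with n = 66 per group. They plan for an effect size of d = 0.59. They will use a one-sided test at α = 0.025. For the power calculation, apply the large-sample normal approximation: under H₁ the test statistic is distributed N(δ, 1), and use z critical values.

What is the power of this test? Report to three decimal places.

Power ≈ 0.924

Noncentrality parameter: δ = d·√(n/2) = 0.59 × √(66/2) = 3.3893
One-sided α = 0.025 → critical value z_{0.025} = 1.960.
Power = Φ(δ − 1.960) = Φ(1.429) = 0.9235.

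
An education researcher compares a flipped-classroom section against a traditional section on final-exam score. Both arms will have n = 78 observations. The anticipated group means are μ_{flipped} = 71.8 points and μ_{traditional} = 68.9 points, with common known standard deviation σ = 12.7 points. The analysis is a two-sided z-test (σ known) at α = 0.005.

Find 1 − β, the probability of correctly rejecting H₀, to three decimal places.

Standardized effect: d = |μ_{flipped} − μ_{traditional}| / σ = |71.8 − 68.9| / 12.7 = 0.2283
Noncentrality parameter: δ = d·√(n/2) = 0.2283 × √(78/2) = 1.4260
Two-sided α = 0.005 → critical value z_{0.0025} = 2.807.
Power = Φ(δ − 2.807) + Φ(−δ − 2.807) = Φ(-1.381) + Φ(-4.233) = 0.0836 + 0.0000 = 0.0836.

Power ≈ 0.084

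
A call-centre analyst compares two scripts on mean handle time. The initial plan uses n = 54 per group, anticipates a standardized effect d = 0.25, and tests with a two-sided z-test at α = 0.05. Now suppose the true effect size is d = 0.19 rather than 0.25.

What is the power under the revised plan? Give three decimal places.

With d = 0.19: δ = d·√(n/2) = 0.19 × √(54/2) = 0.9873. Critical value z_{0.025} = 1.960.
Revised power = Φ(δ − 1.960) + Φ(−δ − 1.960) = Φ(-0.973) + Φ(-2.947) = 0.1654 + 0.0016 = 0.1670.

Power ≈ 0.167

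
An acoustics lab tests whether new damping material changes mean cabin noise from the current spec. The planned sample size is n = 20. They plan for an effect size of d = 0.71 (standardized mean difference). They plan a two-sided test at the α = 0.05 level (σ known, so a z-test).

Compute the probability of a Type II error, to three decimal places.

Noncentrality parameter: δ = d·√n = 0.71 × √20 = 3.1752
Two-sided α = 0.05 → critical value z_{0.025} = 1.960.
Power = Φ(δ − 1.960) + Φ(−δ − 1.960) = Φ(1.215) + Φ(-5.135) = 0.8879 + 0.0000 = 0.8879.
Type II error: β = 1 − power = 1 − 0.8879 = 0.1121.

β ≈ 0.112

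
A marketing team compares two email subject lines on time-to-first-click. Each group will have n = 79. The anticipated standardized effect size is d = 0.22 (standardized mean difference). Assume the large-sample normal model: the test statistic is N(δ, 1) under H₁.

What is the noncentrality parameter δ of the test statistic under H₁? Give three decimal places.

δ = d·√(n/2) = 0.22 × √(79/2) = 1.3827

δ ≈ 1.383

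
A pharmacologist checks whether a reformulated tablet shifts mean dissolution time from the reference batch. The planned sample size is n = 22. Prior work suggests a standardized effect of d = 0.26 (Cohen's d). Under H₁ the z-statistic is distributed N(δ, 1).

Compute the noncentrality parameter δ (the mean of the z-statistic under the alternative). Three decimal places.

The noncentrality parameter scales effect size by the design's sample-size factor: δ = d·√n = 0.26 × √22 = 1.2195

δ ≈ 1.220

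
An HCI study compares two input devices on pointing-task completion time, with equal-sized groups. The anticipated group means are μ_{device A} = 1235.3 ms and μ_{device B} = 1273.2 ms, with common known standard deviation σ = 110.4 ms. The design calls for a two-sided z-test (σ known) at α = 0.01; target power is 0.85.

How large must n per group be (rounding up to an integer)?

Standardized effect: d = |μ_{device A} − μ_{device B}| / σ = |1235.3 − 1273.2| / 110.4 = 0.3433
For power 0.85 need Φ(δ − z_{0.005}) = 0.85, so δ = z_{0.005} + z_{0.15} = 2.576 + 1.036 = 3.612.
(The Φ(−δ − z_{α/2}) term is vanishingly small for δ > 0 and is dropped in the standard sample-size formula.)
δ = d·√(n/2) ⇒ n = 2(δ/d)² = 2 × (3.612 / 0.3433)² = 221.44.
Rounding up, n = 222 per group.

n = 222 per group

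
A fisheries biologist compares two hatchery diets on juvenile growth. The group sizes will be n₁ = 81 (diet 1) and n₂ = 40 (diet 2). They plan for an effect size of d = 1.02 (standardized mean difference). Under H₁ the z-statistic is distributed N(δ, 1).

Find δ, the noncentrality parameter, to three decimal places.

δ ≈ 5.278

δ = d / √(1/n₁ + 1/n₂) = 1.02 / √(1/81 + 1/40) = 5.2781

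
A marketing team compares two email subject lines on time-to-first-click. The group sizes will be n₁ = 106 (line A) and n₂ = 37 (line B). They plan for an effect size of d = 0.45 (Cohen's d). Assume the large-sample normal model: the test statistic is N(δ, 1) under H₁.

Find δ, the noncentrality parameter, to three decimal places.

δ ≈ 2.357

δ = d / √(1/n₁ + 1/n₂) = 0.45 / √(1/106 + 1/37) = 2.3567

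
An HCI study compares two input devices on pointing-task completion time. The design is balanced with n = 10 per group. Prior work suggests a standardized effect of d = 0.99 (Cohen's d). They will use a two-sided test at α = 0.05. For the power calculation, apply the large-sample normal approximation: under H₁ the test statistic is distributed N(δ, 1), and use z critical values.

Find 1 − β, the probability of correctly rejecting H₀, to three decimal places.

Power ≈ 0.600

Noncentrality parameter: δ = d·√(n/2) = 0.99 × √(10/2) = 2.2137
Two-sided α = 0.05 → critical value z_{0.025} = 1.960.
Power = Φ(δ − 1.960) + Φ(−δ − 1.960) = Φ(0.254) + Φ(-4.174) = 0.6002 + 0.0000 = 0.6002.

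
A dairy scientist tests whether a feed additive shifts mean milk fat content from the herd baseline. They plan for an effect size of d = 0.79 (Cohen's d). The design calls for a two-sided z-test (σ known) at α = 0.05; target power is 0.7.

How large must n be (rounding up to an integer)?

n = 10

Set Φ(δ − 1.960) = 0.7; then δ − 1.960 = Φ⁻¹(0.7) = 0.524, giving δ = 2.484.
(For δ > 0 the lower-tail rejection region contributes negligibly to power, so the one-term inversion is standard.)
δ = d·√n ⇒ n = (δ/d)² = (2.484 / 0.79)² = 9.89.
Round up to the next whole unit.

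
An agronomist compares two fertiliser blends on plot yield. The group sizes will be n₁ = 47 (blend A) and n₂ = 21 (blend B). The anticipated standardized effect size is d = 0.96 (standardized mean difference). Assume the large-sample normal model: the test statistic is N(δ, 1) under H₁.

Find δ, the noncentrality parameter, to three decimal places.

δ ≈ 3.657

δ = d / √(1/n₁ + 1/n₂) = 0.96 / √(1/47 + 1/21) = 3.6574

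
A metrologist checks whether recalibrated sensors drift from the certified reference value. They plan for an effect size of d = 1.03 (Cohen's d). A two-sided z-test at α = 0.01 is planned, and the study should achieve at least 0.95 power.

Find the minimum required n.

For power 0.95 need Φ(δ − z_{0.005}) = 0.95, so δ = z_{0.005} + z_{0.05} = 2.576 + 1.645 = 4.221.
(For δ > 0 the lower-tail rejection region contributes negligibly to power, so the one-term inversion is standard.)
δ = d·√n ⇒ n = (δ/d)² = (4.221 / 1.03)² = 16.79.
Rounding up, n = 17.

n = 17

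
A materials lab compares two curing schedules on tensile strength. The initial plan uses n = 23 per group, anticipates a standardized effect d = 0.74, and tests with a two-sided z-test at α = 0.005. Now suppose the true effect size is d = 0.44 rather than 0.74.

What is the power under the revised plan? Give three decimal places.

With d = 0.44: δ = d·√(n/2) = 0.44 × √(23/2) = 1.4921. Critical value z_{0.0025} = 2.807.
Revised power = Φ(δ − 2.807) + Φ(−δ − 2.807) = Φ(-1.315) + Φ(-4.299) = 0.0943 + 0.0000 = 0.0943.

Power ≈ 0.094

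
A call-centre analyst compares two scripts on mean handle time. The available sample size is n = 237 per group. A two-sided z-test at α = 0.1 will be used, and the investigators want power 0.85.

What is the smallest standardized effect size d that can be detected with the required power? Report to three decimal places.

d ≈ 0.246

Required noncentrality: δ = z_{0.05} + z_{0.15} = 1.645 + 1.036 = 2.681.
(The second rejection-region term Φ(−δ − z_{α/2}) is negligible and dropped.)
δ = d·√(n/2) ⇒ d = δ/√(n/2) = 2.681/√(237/2) = 0.2463.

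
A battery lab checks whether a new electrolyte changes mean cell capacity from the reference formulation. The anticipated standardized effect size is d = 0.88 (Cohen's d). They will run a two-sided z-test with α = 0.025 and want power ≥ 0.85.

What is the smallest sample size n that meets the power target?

For power 0.85 need Φ(δ − z_{0.0125}) = 0.85, so δ = z_{0.0125} + z_{0.15} = 2.241 + 1.036 = 3.278.
(For δ > 0 the lower-tail rejection region contributes negligibly to power, so the one-term inversion is standard.)
δ = d·√n ⇒ n = (δ/d)² = (3.278 / 0.88)² = 13.87.
Rounding up, n = 14.

n = 14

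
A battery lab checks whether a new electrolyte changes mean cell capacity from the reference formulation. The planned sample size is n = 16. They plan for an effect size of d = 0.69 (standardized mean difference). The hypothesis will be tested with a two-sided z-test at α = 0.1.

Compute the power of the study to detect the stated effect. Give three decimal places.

Power ≈ 0.868

Noncentrality parameter: δ = d·√n = 0.69 × √16 = 2.7600
Critical value for a two-sided test at α = 0.1: z_{α/2} = 1.645.
Power = Φ(δ − 1.645) + Φ(−δ − 1.645) = Φ(1.115) + Φ(-4.405) = 0.8676 + 0.0000 = 0.8676.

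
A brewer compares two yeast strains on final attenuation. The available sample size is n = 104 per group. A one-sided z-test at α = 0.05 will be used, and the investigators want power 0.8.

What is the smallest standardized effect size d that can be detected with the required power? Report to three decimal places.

d ≈ 0.345

Need Φ(δ − 1.645) = 0.8, so δ = 1.645 + 0.842 = 2.486.
δ = d·√(n/2) ⇒ d = δ/√(n/2) = 2.486/√(104/2) = 0.3448.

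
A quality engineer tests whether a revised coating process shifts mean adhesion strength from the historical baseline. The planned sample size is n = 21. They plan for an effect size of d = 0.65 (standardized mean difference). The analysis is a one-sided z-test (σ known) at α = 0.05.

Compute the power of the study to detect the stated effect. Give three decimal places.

Power ≈ 0.909

Noncentrality parameter: δ = d·√n = 0.65 × √21 = 2.9787
Critical value for a one-sided test at α = 0.05: z_α = 1.645.
Power = P(Z > 1.645 − δ) = Φ(1.334) = 0.9089.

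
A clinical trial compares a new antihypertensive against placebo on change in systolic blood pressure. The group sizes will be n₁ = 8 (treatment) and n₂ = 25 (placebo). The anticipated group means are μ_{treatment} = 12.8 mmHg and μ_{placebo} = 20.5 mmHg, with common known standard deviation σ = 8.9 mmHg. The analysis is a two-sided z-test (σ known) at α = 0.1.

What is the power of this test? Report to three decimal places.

Standardized effect: d = |μ_{treatment} − μ_{placebo}| / σ = |12.8 − 20.5| / 8.9 = 0.8652
Noncentrality parameter: δ = d / √(1/n₁ + 1/n₂) = 0.8652 / √(1/8 + 1/25) = 2.1299
Critical value for a two-sided test at α = 0.1: z_{α/2} = 1.645.
Power = Φ(δ − 1.645) + Φ(−δ − 1.645) = Φ(0.485) + Φ(-3.775) = 0.6862 + 0.0001 = 0.6863.

Power ≈ 0.686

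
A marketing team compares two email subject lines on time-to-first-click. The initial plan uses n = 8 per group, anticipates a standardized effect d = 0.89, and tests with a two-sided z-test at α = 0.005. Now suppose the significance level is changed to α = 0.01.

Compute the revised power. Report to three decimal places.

δ = d·√(n/2) = 0.89 × √(8/2) = 1.7800 (unchanged). New critical value: z_{0.005} = 2.576.
Revised power = Φ(δ − 2.576) + Φ(−δ − 2.576) = Φ(-0.796) + Φ(-4.356) = 0.2131 + 0.0000 = 0.2131.

Power ≈ 0.213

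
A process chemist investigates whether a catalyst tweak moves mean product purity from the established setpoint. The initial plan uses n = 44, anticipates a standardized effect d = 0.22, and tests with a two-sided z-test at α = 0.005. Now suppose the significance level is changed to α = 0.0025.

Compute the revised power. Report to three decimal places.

Power ≈ 0.059

δ = d·√n = 0.22 × √44 = 1.4593 (unchanged). New critical value: z_{0.0013} = 3.023.
Revised power = Φ(δ − 3.023) + Φ(−δ − 3.023) = Φ(-1.564) + Φ(-4.483) = 0.0589 + 0.0000 = 0.0589.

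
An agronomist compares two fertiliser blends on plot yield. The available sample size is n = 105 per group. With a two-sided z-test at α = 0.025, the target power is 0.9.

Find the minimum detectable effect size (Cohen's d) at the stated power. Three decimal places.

Required noncentrality: δ = z_{0.0125} + z_{0.10} = 2.241 + 1.282 = 3.523.
(Lower-tail contribution to power is negligible for δ > 0.)
δ = d·√(n/2) ⇒ d = δ/√(n/2) = 3.523/√(105/2) = 0.4862.

d ≈ 0.486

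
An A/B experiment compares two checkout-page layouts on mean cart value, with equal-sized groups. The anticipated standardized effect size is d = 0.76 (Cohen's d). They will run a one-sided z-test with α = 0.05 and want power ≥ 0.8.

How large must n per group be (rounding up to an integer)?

For power 0.8 need Φ(δ − z_{0.05}) = 0.8, so δ = z_{0.05} + z_{0.20} = 1.645 + 0.842 = 2.486.
δ = d·√(n/2) ⇒ n = 2(δ/d)² = 2 × (2.486 / 0.76)² = 21.41.
Rounding up, n = 22 per group.

n = 22 per group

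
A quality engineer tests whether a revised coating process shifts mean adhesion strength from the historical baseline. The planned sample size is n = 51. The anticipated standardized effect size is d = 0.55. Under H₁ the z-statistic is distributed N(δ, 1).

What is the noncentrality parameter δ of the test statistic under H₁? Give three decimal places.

δ ≈ 3.928

δ = d·√n = 0.55 × √51 = 3.9278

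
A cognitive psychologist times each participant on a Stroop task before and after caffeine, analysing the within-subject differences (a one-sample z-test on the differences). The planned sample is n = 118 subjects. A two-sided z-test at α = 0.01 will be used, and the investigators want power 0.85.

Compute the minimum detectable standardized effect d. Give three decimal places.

Required noncentrality: δ = z_{0.005} + z_{0.15} = 2.576 + 1.036 = 3.612.
(Lower-tail contribution to power is negligible for δ > 0.)
δ = d·√n ⇒ d = δ/√n = 3.612/√118 = 0.3325.

d ≈ 0.333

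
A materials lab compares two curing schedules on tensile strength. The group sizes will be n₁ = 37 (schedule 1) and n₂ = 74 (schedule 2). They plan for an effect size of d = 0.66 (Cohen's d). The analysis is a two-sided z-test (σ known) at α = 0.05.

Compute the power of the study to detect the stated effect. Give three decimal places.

Noncentrality parameter: δ = d / √(1/n₁ + 1/n₂) = 0.66 / √(1/37 + 1/74) = 3.2779
Critical value for a two-sided test at α = 0.05: z_{α/2} = 1.960.
Power = Φ(δ − 1.960) + Φ(−δ − 1.960) = Φ(1.318) + Φ(-5.238) = 0.9062 + 0.0000 = 0.9062.

Power ≈ 0.906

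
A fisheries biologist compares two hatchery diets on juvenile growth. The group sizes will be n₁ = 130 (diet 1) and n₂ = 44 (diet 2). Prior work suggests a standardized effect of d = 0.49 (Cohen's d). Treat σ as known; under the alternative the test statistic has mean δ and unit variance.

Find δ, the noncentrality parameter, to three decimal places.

The noncentrality parameter scales effect size by the design's sample-size factor: δ = d / √(1/n₁ + 1/n₂) = 0.49 / √(1/130 + 1/44) = 2.8094

δ ≈ 2.809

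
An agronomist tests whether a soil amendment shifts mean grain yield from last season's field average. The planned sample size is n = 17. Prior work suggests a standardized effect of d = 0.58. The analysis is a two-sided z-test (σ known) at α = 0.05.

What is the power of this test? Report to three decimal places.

Noncentrality parameter: δ = d·√n = 0.58 × √17 = 2.3914
Two-sided α = 0.05 → critical value z_{0.025} = 1.960.
Power = Φ(δ − 1.960) + Φ(−δ − 1.960) = Φ(0.431) + Φ(-4.351) = 0.6669 + 0.0000 = 0.6669.

Power ≈ 0.667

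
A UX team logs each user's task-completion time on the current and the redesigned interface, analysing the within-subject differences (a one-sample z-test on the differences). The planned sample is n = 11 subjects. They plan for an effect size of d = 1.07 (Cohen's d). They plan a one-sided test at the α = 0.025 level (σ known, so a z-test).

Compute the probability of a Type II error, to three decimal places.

β ≈ 0.056

Noncentrality parameter: δ = d·√n = 1.07 × √11 = 3.5488
Critical value for a one-sided test at α = 0.025: z_α = 1.960.
Power = P(Z > 1.960 − δ) = Φ(1.589) = 0.9439.
Type II error: β = 1 − power = 1 − 0.9439 = 0.0561.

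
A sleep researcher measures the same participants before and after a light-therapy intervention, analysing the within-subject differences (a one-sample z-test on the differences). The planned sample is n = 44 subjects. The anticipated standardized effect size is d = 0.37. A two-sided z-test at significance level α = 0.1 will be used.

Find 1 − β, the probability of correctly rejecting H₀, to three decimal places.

Power ≈ 0.791

Noncentrality parameter: δ = d·√n = 0.37 × √44 = 2.4543
Two-sided α = 0.1 → critical value z_{0.05} = 1.645.
Power = Φ(δ − 1.645) + Φ(−δ − 1.645) = Φ(0.809) + Φ(-4.099) = 0.7909 + 0.0000 = 0.7909.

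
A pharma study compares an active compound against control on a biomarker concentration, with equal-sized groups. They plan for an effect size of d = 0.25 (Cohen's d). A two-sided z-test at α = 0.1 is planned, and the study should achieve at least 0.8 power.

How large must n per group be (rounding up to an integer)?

For power 0.8 need Φ(δ − z_{0.05}) = 0.8, so δ = z_{0.05} + z_{0.20} = 1.645 + 0.842 = 2.486.
(For δ > 0 the lower-tail rejection region contributes negligibly to power, so the one-term inversion is standard.)
δ = d·√(n/2) ⇒ n = 2(δ/d)² = 2 × (2.486 / 0.25)² = 197.84.
Round up to the next whole unit.

n = 198 per group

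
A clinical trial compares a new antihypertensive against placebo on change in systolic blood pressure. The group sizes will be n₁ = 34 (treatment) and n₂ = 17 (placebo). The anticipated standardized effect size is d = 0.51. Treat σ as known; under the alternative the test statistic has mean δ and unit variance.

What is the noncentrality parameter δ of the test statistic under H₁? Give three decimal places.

The noncentrality parameter scales effect size by the design's sample-size factor: δ = d / √(1/n₁ + 1/n₂) = 0.51 / √(1/34 + 1/17) = 1.7169

δ ≈ 1.717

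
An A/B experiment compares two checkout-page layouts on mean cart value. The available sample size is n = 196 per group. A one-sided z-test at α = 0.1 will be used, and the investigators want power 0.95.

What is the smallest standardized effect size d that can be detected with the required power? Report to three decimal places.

d ≈ 0.296

Required noncentrality: δ = z_{0.1} + z_{0.05} = 1.282 + 1.645 = 2.926.
δ = d·√(n/2) ⇒ d = δ/√(n/2) = 2.926/√(196/2) = 0.2956.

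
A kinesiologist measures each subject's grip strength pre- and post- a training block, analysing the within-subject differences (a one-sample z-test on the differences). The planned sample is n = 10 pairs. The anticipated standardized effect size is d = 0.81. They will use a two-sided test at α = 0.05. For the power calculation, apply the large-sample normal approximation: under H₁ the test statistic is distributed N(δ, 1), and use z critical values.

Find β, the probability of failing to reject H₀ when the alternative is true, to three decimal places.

β ≈ 0.274

Noncentrality parameter: δ = d·√n = 0.81 × √10 = 2.5614
Critical value for a two-sided test at α = 0.05: z_{α/2} = 1.960.
Power = Φ(δ − 1.960) + Φ(−δ − 1.960) = Φ(0.601) + Φ(-4.521) = 0.7262 + 0.0000 = 0.7262.
Type II error: β = 1 − power = 1 − 0.7262 = 0.2738.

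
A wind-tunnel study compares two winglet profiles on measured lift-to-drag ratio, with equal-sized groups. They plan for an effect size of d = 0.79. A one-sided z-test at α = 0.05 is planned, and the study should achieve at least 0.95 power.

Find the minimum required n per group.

n = 35 per group

Set Φ(δ − 1.645) = 0.95; then δ − 1.645 = Φ⁻¹(0.95) = 1.645, giving δ = 3.290.
δ = d·√(n/2) ⇒ n = 2(δ/d)² = 2 × (3.290 / 0.79)² = 34.68.
Rounding up, n = 35 per group.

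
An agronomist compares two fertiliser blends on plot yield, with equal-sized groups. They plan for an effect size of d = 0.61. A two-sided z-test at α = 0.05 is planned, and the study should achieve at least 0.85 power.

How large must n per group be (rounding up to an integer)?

Set Φ(δ − 1.960) = 0.85; then δ − 1.960 = Φ⁻¹(0.85) = 1.036, giving δ = 2.996.
(The Φ(−δ − z_{α/2}) term is vanishingly small for δ > 0 and is dropped in the standard sample-size formula.)
δ = d·√(n/2) ⇒ n = 2(δ/d)² = 2 × (2.996 / 0.61)² = 48.26.
Round up to the next whole unit.

n = 49 per group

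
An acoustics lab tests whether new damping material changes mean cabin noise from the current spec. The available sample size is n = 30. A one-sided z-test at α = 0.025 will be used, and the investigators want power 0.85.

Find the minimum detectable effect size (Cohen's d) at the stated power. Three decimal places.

d ≈ 0.547

Required noncentrality: δ = z_{0.025} + z_{0.15} = 1.960 + 1.036 = 2.996.
δ = d·√n ⇒ d = δ/√n = 2.996/√30 = 0.5471.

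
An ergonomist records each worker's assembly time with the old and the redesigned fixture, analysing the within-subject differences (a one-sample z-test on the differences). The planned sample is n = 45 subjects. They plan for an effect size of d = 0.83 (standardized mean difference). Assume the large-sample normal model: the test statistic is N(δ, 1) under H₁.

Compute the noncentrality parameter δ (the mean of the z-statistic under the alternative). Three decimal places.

δ ≈ 5.568

δ = d·√n = 0.83 × √45 = 5.5678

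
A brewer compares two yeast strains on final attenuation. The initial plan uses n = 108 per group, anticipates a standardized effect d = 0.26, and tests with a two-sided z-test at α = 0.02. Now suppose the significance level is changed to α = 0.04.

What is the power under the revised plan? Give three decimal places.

δ = d·√(n/2) = 0.26 × √(108/2) = 1.9106 (unchanged). New critical value: z_{0.02} = 2.054.
Revised power = Φ(δ − 2.054) + Φ(−δ − 2.054) = Φ(-0.143) + Φ(-3.964) = 0.4431 + 0.0000 = 0.4431.

Power ≈ 0.443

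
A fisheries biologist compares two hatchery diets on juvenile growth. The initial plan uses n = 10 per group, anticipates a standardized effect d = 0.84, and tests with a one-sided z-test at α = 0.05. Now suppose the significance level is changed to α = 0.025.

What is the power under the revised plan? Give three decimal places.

Power ≈ 0.467

δ = d·√(n/2) = 0.84 × √(10/2) = 1.8783 (unchanged). New critical value: z_{0.025} = 1.960.
Revised power = P(Z > 1.960 − δ) = Φ(-0.082) = 0.4675.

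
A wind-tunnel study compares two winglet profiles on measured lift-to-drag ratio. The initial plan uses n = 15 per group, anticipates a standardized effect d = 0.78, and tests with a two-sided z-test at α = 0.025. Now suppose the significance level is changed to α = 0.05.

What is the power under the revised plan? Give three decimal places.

Power ≈ 0.570

δ = d·√(n/2) = 0.78 × √(15/2) = 2.1361 (unchanged). New critical value: z_{0.025} = 1.960.
Revised power = Φ(δ − 1.960) + Φ(−δ − 1.960) = Φ(0.176) + Φ(-4.096) = 0.5699 + 0.0000 = 0.5699.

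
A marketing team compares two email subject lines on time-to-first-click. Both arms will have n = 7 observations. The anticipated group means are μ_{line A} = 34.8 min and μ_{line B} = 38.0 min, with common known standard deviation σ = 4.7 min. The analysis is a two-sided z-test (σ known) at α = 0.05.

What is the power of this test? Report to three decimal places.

Power ≈ 0.247

Standardized effect: d = |μ_{line A} − μ_{line B}| / σ = |34.8 − 38.0| / 4.7 = 0.6809
Noncentrality parameter: λ = d·√(n/2) = 0.6809 × √(7/2) = 1.2738
Two-sided α = 0.05 → critical value z_{0.025} = 1.960.
Power = Φ(λ − 1.960) + Φ(−λ − 1.960) = Φ(-0.686) + Φ(-3.234) = 0.2463 + 0.0006 = 0.2469.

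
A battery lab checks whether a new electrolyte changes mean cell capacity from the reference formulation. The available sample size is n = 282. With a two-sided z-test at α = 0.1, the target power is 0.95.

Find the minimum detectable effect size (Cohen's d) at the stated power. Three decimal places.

d ≈ 0.196

Need Φ(δ − 1.645) = 0.95, so δ = 1.645 + 1.645 = 3.290.
(The second rejection-region term Φ(−δ − z_{α/2}) is negligible and dropped.)
δ = d·√n ⇒ d = δ/√n = 3.290/√282 = 0.1959.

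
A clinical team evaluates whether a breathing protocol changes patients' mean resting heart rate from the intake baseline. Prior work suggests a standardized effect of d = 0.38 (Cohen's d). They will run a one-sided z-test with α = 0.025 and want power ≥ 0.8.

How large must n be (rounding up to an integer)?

n = 55

For power 0.8 need Φ(δ − z_{0.025}) = 0.8, so δ = z_{0.025} + z_{0.20} = 1.960 + 0.842 = 2.802.
δ = d·√n ⇒ n = (δ/d)² = (2.802 / 0.38)² = 54.36.
Rounding up, n = 55.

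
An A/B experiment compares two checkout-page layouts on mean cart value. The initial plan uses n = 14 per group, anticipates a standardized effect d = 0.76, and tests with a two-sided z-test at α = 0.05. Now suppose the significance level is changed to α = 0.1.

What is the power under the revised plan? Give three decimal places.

δ = d·√(n/2) = 0.76 × √(14/2) = 2.0108 (unchanged). New critical value: z_{0.05} = 1.645.
Revised power = Φ(δ − 1.645) + Φ(−δ − 1.645) = Φ(0.366) + Φ(-3.656) = 0.6428 + 0.0001 = 0.6429.

Power ≈ 0.643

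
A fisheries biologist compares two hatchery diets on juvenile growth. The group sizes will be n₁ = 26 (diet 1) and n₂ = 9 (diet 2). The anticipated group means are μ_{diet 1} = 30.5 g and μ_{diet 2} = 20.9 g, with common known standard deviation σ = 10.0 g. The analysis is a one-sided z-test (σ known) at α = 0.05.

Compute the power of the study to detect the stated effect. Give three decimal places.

Standardized effect: d = |μ_{diet 1} − μ_{diet 2}| / σ = |30.5 − 20.9| / 10.0 = 0.9600
Noncentrality parameter: δ = d / √(1/n₁ + 1/n₂) = 0.9600 / √(1/26 + 1/9) = 2.4822
Critical value for a one-sided test at α = 0.05: z_α = 1.645.
Power = P(Z > 1.645 − δ) = Φ(0.837) = 0.7988.

Power ≈ 0.799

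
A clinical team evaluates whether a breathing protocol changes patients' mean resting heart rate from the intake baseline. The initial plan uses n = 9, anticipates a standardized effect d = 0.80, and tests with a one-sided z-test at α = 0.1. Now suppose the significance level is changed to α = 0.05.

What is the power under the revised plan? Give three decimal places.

Power ≈ 0.775

δ = d·√n = 0.80 × √9 = 2.4000 (unchanged). New critical value: z_{0.05} = 1.645.
Revised power = Φ(δ − 1.645) = Φ(0.755) = 0.7749.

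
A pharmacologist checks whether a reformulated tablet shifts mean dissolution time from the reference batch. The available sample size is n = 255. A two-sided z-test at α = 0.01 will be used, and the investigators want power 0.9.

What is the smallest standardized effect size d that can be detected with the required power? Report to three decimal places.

Need Φ(δ − 2.576) = 0.9, so δ = 2.576 + 1.282 = 3.857.
(The second rejection-region term Φ(−δ − z_{α/2}) is negligible and dropped.)
δ = d·√n ⇒ d = δ/√n = 3.857/√255 = 0.2416.

d ≈ 0.242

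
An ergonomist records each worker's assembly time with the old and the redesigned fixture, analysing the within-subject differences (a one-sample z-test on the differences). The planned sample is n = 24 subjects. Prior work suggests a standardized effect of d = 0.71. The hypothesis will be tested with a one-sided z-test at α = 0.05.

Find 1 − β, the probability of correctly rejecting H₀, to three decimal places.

Power ≈ 0.967

Noncentrality parameter: δ = d·√n = 0.71 × √24 = 3.4783
One-sided α = 0.05 → critical value z_{0.05} = 1.645.
Power = Φ(δ − 1.645) = Φ(1.833) = 0.9666.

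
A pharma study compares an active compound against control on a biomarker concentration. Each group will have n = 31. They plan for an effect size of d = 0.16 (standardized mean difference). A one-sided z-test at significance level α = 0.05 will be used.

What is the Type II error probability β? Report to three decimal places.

Noncentrality parameter: δ = d·√(n/2) = 0.16 × √(31/2) = 0.6299
One-sided α = 0.05 → critical value z_{0.05} = 1.645.
Power = Φ(δ − 1.645) = Φ(-1.015) = 0.1551.
Type II error: β = 1 − power = 1 − 0.1551 = 0.8449.

β ≈ 0.845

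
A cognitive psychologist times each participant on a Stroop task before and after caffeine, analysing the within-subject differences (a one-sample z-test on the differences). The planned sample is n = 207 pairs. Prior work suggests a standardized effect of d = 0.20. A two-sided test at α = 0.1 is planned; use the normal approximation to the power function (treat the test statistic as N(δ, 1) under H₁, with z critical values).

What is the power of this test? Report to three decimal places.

Noncentrality parameter: λ = d·√n = 0.20 × √207 = 2.8775
Two-sided α = 0.1 → critical value z_{0.05} = 1.645.
Power = Φ(λ − 1.645) + Φ(−λ − 1.645) = Φ(1.233) + Φ(-4.522) = 0.8911 + 0.0000 = 0.8911.

Power ≈ 0.891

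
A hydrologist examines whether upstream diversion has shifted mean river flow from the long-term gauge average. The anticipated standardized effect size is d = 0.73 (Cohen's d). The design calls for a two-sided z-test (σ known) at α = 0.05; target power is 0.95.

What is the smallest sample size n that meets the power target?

n = 25

Set Φ(δ − 1.960) = 0.95; then δ − 1.960 = Φ⁻¹(0.95) = 1.645, giving δ = 3.605.
(The Φ(−δ − z_{α/2}) term is vanishingly small for δ > 0 and is dropped in the standard sample-size formula.)
δ = d·√n ⇒ n = (δ/d)² = (3.605 / 0.73)² = 24.38.
Rounding up, n = 25.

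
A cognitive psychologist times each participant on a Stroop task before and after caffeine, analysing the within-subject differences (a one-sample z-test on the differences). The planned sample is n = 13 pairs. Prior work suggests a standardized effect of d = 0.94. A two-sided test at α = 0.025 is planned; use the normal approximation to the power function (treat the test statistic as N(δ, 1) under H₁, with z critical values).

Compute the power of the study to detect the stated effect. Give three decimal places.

Noncentrality parameter: δ = d·√n = 0.94 × √13 = 3.3892
Two-sided α = 0.025 → critical value z_{0.0125} = 2.241.
Power = Φ(δ − 2.241) + Φ(−δ − 2.241) = Φ(1.148) + Φ(-5.631) = 0.8745 + 0.0000 = 0.8745.

Power ≈ 0.874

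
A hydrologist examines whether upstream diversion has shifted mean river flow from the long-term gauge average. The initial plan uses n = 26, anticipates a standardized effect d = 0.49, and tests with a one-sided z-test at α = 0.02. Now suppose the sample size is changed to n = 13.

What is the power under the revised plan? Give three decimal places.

With n = 13: δ = d·√n = 0.49 × √13 = 1.7667. Critical value z_{0.02} = 2.054.
Revised power = Φ(δ − 2.054) = Φ(-0.287) = 0.3870.

Power ≈ 0.387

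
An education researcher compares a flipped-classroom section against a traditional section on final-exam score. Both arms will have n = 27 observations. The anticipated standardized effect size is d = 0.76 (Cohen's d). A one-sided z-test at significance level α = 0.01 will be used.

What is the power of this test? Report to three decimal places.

Power ≈ 0.679

Noncentrality parameter: δ = d·√(n/2) = 0.76 × √(27/2) = 2.7924
Critical value for a one-sided test at α = 0.01: z_α = 2.326.
Power = P(Z > 2.326 − δ) = Φ(0.466) = 0.6794.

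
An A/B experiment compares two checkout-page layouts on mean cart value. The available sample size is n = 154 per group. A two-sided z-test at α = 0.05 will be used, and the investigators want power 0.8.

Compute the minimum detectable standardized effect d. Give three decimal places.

Required noncentrality: δ = z_{0.025} + z_{0.20} = 1.960 + 0.842 = 2.802.
(The second rejection-region term Φ(−δ − z_{α/2}) is negligible and dropped.)
δ = d·√(n/2) ⇒ d = δ/√(n/2) = 2.802/√(154/2) = 0.3193.

d ≈ 0.319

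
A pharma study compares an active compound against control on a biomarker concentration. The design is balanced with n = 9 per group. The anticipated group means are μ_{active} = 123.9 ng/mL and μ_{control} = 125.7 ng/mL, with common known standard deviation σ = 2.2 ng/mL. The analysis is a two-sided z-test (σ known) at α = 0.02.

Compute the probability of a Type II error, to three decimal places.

Standardized effect: d = |μ_{active} − μ_{control}| / σ = |123.9 − 125.7| / 2.2 = 0.8182
Noncentrality parameter: δ = d·√(n/2) = 0.8182 × √(9/2) = 1.7356
Critical value for a two-sided test at α = 0.02: z_{α/2} = 2.326.
Power = Φ(δ − 2.326) + Φ(−δ − 2.326) = Φ(-0.591) + Φ(-4.062) = 0.2774 + 0.0000 = 0.2774.
Type II error: β = 1 − power = 1 − 0.2774 = 0.7226.

β ≈ 0.723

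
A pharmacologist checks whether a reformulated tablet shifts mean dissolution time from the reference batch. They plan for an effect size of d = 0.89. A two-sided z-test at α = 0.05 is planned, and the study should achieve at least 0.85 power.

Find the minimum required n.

Set Φ(δ − 1.960) = 0.85; then δ − 1.960 = Φ⁻¹(0.85) = 1.036, giving δ = 2.996.
(The Φ(−δ − z_{α/2}) term is vanishingly small for δ > 0 and is dropped in the standard sample-size formula.)
δ = d·√n ⇒ n = (δ/d)² = (2.996 / 0.89)² = 11.33.
Round up to the next whole unit.

n = 12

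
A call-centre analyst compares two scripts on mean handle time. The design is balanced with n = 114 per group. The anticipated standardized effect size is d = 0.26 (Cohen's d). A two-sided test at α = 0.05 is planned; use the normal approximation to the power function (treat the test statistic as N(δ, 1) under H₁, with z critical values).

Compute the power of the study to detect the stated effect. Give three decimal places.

Noncentrality parameter: δ = d·√(n/2) = 0.26 × √(114/2) = 1.9630
Critical value for a two-sided test at α = 0.05: z_{α/2} = 1.960.
Power = Φ(δ − 1.960) + Φ(−δ − 1.960) = Φ(0.003) + Φ(-3.923) = 0.5012 + 0.0000 = 0.5012.

Power ≈ 0.501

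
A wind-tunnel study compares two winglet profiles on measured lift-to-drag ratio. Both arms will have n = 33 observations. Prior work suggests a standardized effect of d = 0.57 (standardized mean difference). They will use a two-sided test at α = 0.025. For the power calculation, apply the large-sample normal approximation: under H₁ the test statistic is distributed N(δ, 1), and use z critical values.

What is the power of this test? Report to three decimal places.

Power ≈ 0.529

Noncentrality parameter: δ = d·√(n/2) = 0.57 × √(33/2) = 2.3154
Critical value for a two-sided test at α = 0.025: z_{α/2} = 2.241.
Power = Φ(δ − 2.241) + Φ(−δ − 2.241) = Φ(0.074) + Φ(-4.557) = 0.5295 + 0.0000 = 0.5295.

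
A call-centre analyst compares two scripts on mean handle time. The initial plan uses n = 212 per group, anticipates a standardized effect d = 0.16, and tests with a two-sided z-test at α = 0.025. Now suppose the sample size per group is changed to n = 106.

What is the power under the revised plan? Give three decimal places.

Power ≈ 0.141

With n = 106 per group: δ = d·√(n/2) = 0.16 × √(106/2) = 1.1648. Critical value z_{0.0125} = 2.241.
Revised power = Φ(δ − 2.241) + Φ(−δ − 2.241) = Φ(-1.077) + Φ(-3.406) = 0.1408 + 0.0003 = 0.1412.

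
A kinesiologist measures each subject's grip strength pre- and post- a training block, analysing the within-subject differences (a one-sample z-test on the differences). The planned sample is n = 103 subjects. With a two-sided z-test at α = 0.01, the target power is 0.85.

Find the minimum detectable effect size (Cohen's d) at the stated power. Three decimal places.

d ≈ 0.356

Need Φ(δ − 2.576) = 0.85, so δ = 2.576 + 1.036 = 3.612.
(The second rejection-region term Φ(−δ − z_{α/2}) is negligible and dropped.)
δ = d·√n ⇒ d = δ/√n = 3.612/√103 = 0.3559.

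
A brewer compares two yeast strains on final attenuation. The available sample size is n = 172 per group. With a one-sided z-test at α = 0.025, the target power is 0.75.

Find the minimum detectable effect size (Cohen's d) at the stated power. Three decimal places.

Need Φ(δ − 1.960) = 0.75, so δ = 1.960 + 0.674 = 2.634.
δ = d·√(n/2) ⇒ d = δ/√(n/2) = 2.634/√(172/2) = 0.2841.

d ≈ 0.284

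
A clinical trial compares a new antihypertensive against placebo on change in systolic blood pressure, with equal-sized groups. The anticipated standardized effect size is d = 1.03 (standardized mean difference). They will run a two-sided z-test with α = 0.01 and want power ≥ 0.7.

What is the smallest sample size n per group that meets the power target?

Set Φ(δ − 2.576) = 0.7; then δ − 2.576 = Φ⁻¹(0.7) = 0.524, giving δ = 3.100.
(For δ > 0 the lower-tail rejection region contributes negligibly to power, so the one-term inversion is standard.)
δ = d·√(n/2) ⇒ n = 2(δ/d)² = 2 × (3.100 / 1.03)² = 18.12.
Rounding up, n = 19 per group.

n = 19 per group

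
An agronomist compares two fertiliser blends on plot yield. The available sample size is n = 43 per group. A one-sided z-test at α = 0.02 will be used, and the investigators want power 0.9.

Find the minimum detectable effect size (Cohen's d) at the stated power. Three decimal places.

Need Φ(δ − 2.054) = 0.9, so δ = 2.054 + 1.282 = 3.335.
δ = d·√(n/2) ⇒ d = δ/√(n/2) = 3.335/√(43/2) = 0.7193.

d ≈ 0.719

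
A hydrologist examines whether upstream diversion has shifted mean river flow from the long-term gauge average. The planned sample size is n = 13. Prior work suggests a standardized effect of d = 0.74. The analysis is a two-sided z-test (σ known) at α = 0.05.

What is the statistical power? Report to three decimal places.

Power ≈ 0.761

Noncentrality parameter: λ = d·√n = 0.74 × √13 = 2.6681
Two-sided α = 0.05 → critical value z_{0.025} = 1.960.
Power = Φ(λ − 1.960) + Φ(−λ − 1.960) = Φ(0.708) + Φ(-4.628) = 0.7606 + 0.0000 = 0.7606.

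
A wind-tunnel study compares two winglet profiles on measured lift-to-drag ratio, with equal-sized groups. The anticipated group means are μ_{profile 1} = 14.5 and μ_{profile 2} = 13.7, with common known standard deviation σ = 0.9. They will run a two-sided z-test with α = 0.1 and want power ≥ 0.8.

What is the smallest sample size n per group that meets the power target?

Standardized effect: d = |μ_{profile 1} − μ_{profile 2}| / σ = |14.5 − 13.7| / 0.9 = 0.8889
For power 0.8 need Φ(δ − z_{0.05}) = 0.8, so δ = z_{0.05} + z_{0.20} = 1.645 + 0.842 = 2.486.
(The Φ(−δ − z_{α/2}) term is vanishingly small for δ > 0 and is dropped in the standard sample-size formula.)
δ = d·√(n/2) ⇒ n = 2(δ/d)² = 2 × (2.486 / 0.8889)² = 15.65.
Rounding up, n = 16 per group.

n = 16 per group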